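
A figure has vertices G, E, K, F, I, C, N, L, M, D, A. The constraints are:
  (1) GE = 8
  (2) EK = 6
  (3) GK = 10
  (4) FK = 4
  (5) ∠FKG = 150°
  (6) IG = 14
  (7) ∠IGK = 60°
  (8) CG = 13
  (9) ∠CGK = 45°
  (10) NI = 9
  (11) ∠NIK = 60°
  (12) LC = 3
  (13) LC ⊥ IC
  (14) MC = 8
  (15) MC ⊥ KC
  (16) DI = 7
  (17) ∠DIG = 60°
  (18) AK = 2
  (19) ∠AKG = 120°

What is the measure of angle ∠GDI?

Step 1: By the law of cosines on triangle DIG: DG² = 7² + 14² − 2·7·14·cos(60°) = 147, so DG = 7·√3.
Step 2: By the inverse law of cosines on triangle GDI: cos(∠GDI) = ((7·√3)² + 7² − 14²) / (2·7·√3·7) = 0/169.74 = 0, so ∠GDI = 90°.

Therefore, the measure of angle ∠GDI = 90°.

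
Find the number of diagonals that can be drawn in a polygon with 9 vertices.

Total line segments between 9 vertices = C(9,2) = 36.
Subtract the 9 sides: 36 - 9 = 27 diagonals.

27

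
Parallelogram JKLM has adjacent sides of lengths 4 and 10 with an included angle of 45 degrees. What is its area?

Area = 4 * 10 * sin(45°) = 40 * sqrt(2)/2 = 20*sqrt(2)

20*sqrt(2)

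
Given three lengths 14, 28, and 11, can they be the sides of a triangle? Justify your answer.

Check the triangle inequality: 14 + 11 = 25 ≤ 28.
Since the sum of two sides does not exceed the third, no triangle can be formed.

No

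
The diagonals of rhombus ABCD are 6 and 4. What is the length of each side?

Half-diagonals are 3 and 2. side = sqrt(3^2 + 2^2) = sqrt(13)

sqrt(13)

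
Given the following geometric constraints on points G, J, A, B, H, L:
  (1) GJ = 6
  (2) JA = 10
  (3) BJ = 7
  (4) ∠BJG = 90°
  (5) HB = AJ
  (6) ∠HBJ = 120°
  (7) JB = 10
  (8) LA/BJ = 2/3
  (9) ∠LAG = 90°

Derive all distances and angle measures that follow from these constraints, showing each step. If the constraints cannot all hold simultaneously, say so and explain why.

These constraints are not satisfiable: (3) BJ = 7 and (7) JB = 10 assign two different lengths to the same segment. No planar figure meets all of them, so nothing further can be derived.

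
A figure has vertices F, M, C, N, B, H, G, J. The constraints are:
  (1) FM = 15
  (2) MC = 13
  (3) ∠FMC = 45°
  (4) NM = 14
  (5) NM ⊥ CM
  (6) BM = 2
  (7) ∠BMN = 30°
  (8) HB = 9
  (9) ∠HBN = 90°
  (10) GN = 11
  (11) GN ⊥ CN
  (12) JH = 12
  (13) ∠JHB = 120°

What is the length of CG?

Step 1: By the law of cosines on triangle CMN: CN² = 13² + 14² − 2·13·14·cos(90°) = 365, so CN ≈ 19.1.
Step 2: By the law of cosines on triangle CNG: CG² = 19.1² + 11² − 2·19.1·11·cos(90°) = 486, so CG = 9·√6.

Therefore, the length of CG = 9·√6.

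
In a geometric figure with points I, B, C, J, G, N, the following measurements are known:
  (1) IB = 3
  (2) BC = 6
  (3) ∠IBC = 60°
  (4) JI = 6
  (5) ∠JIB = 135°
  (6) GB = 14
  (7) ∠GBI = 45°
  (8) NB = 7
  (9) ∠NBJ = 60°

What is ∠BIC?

Step 1: By the law of cosines on triangle IBC: IC² = 3² + 6² − 2·3·6·cos(60°) = 27, so IC = 3·√3.
Step 2: By the inverse law of cosines on triangle BIC: cos(∠BIC) = (3² + (3·√3)² − 6²) / (2·3·3·√3) = 0/31.18 = 0, so ∠BIC = 90°.

Therefore, the measure of angle ∠BIC = 90°.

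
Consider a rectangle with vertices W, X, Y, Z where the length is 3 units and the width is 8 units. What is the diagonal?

Using the Pythagorean theorem:
d² = 3² + 8² = 9 + 64 = 73
d = sqrt(73)

sqrt(73)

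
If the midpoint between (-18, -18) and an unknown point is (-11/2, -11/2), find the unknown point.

Using the midpoint formula: M = ((x1 + x2)/2, (y1 + y2)/2)
We know M = (-11/2, -11/2) and C = (-18, -18)
For x: -11/2 = (-18 + x2)/2, so x2 = 2*-11/2 - -18 = 7
For y: -11/2 = (-18 + y2)/2, so y2 = 2*-11/2 - -18 = 7
B = (7, 7)

(7, 7)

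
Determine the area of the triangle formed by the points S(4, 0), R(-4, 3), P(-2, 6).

Shoelace: Area = (1/2)|4(3-6) + -4(6-0) + -2(0-3)| = (1/2)(30) = 15

15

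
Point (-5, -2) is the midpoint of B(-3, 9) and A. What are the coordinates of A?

Using the midpoint formula: M = ((x1 + x2)/2, (y1 + y2)/2)
We know M = (-5, -2) and B = (-3, 9)
For x: -5 = (-3 + x2)/2, so x2 = 2*-5 - -3 = -7
For y: -2 = (9 + y2)/2, so y2 = 2*-2 - 9 = -13
A = (-7, -13)

(-7, -13)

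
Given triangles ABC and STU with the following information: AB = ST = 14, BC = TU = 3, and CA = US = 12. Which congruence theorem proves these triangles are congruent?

The given information provides:
AB = ST = 14, BC = TU = 3, and CA = US = 12
This matches the SSS congruence theorem.
All three pairs of corresponding sides are equal (Side-Side-Side).

SSS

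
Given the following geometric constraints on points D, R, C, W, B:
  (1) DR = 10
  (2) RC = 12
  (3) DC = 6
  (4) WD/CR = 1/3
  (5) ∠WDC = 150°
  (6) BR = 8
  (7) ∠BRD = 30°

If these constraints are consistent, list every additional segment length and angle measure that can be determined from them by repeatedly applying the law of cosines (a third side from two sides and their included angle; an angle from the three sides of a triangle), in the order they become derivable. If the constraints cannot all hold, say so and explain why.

The constraints are consistent. Derivable facts, in order:
After 1 step:
- CW ≈ 9.67
- DB ≈ 5.04
- ∠CDR = 93.82°
- ∠CRD = 29.93°
- ∠DCR = 56.25°
After 2 steps:
- ∠BDR = 52.48°
- ∠CWD = 18.07°
- ∠DBR = 97.52°
- ∠DCW = 11.93°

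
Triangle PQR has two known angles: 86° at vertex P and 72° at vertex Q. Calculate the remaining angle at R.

Let angle R = x. Then 86 + 72 + x = 180.
x = 180 - 158 = 22 degrees.

22 degrees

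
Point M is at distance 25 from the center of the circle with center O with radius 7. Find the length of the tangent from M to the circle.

Let T be the point of tangency. Then OT ⊥ MT (radius ⊥ tangent).
In right triangle OTM: OM² = OT² + MT²
25² = 7² + MT²
MT² = 576, MT = 24

24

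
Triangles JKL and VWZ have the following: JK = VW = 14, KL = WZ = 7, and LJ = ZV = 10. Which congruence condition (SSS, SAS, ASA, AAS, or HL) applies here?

Consider the given information: JK = VW = 14, KL = WZ = 7, and LJ = ZV = 10
This is not ASA or HL: ASA requires two angles and the side between them. HL only applies to right triangles with matching hypotenuse and leg.
The correct criterion is SSS. All three pairs of corresponding sides are equal (Side-Side-Side).

SSS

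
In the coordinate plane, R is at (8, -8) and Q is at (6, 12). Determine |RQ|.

d = sqrt((6 - 8)^2 + (12 - -8)^2)
d = sqrt(-2^2 + 20^2)
d = sqrt(4 + 400)
d = sqrt(404) = 2*sqrt(101)

2*sqrt(101)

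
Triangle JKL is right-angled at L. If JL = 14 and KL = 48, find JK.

In a right triangle, the square of the hypotenuse equals the sum of the squares of the two legs.
The legs are 14 and 48, so the hypotenuse = sqrt(196 + 2304) = sqrt(2500) = 50.

50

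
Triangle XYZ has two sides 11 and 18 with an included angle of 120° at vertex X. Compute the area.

Area = (1/2) * XY * XZ * sin(X)
Area = (1/2) * 11 * 18 * sin(120°)
Area = (1/2) * 11 * 18 * sqrt(3)/2
Area = 99*sqrt(3)/2

99*sqrt(3)/2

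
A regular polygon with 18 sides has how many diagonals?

Total line segments between 18 vertices = C(18,2) = 153.
Subtract the 18 sides: 153 - 18 = 135 diagonals.

135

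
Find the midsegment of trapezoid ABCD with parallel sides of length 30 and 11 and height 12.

The midsegment of a trapezoid = (base1 + base2) / 2
midsegment = (30 + 11) / 2
midsegment = 41 / 2
midsegment = 41/2

41/2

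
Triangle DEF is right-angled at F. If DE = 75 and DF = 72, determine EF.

Rearranging the Pythagorean theorem to solve for the unknown leg:
leg^2 = hypotenuse^2 - known_leg^2 = 5625 - 5184 = 441
leg = sqrt(441) = 21.

21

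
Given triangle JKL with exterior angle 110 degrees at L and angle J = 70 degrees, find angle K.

The exterior angle theorem states that an exterior angle equals the sum of the two non-adjacent interior angles.
So 110 = 70 + angle K, which gives angle K = 110 - 70 = 40 degrees.

40 degrees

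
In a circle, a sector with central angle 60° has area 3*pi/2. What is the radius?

The sector covers 60°/360° = 1/6 of the full circle.
Full circle area = 3*pi/2 / 1/6 = 9*pi.
Since full area = πr², we get r² = 9*pi/π = 9, so r = 3.

3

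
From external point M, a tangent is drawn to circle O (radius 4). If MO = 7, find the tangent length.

Let T be the point of tangency. Then OT ⊥ MT (radius ⊥ tangent).
In right triangle OTM: OM² = OT² + MT²
7² = 4² + MT²
MT² = 33, MT = sqrt(33)

sqrt(33)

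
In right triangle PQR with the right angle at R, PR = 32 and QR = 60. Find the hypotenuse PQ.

In a right triangle, the square of the hypotenuse equals the sum of the squares of the two legs.
The legs are 32 and 60, so the hypotenuse = sqrt(1024 + 3600) = sqrt(4624) = 68.

68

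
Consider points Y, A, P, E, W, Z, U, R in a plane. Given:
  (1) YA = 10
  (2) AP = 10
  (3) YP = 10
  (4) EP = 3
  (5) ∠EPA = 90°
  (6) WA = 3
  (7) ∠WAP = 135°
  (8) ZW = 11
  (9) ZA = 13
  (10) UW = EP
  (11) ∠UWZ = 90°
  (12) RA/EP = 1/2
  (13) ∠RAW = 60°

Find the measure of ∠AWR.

From the given relations: RA = 1/2·EP = 1/2·3 ≈ 1.5.
Step 1: By the law of cosines on triangle WAR: WR² = 3² + 1.5² − 2·3·1.5·cos(60°) = 6.75, so WR = 3/2·√3.
Step 2: By the inverse law of cosines on triangle AWR: cos(∠AWR) = (3² + (3/2·√3)² − 1.5²) / (2·3·3/2·√3) = 13.5/15.59 = 0.866, so ∠AWR = 30°.

Therefore, the measure of angle ∠AWR = 30°.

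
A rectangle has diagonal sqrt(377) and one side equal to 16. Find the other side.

The diagonal of a rectangle forms a right triangle with the two sides.
Rearranging the Pythagorean theorem: missing side = sqrt(d^2 - known^2).
= sqrt(377 - 256) = sqrt(121) = 11.

11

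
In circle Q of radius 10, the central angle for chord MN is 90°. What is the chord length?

Chord = 2(10) sin(45°) = 10*sqrt(2)

10*sqrt(2)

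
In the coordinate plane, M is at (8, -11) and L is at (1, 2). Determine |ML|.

d = sqrt((-7)^2 + (13)^2) = sqrt(218)

sqrt(218)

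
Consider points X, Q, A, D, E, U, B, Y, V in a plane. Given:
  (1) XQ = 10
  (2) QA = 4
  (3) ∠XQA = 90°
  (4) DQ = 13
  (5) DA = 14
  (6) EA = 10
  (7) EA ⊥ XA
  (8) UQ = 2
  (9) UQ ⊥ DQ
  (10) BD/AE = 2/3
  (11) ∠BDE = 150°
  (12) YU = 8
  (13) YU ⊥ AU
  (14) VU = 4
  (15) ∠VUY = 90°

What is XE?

Step 1: By the law of cosines on triangle XQA: XA² = 10² + 4² − 2·10·4·cos(90°) = 116, so XA = 2·√29.
Step 2: By the law of cosines on triangle XAE: XE² = (2·√29)² + 10² − 2·2·√29·10·cos(90°) = 216, so XE = 6·√6.

Therefore, the length of XE = 6·√6.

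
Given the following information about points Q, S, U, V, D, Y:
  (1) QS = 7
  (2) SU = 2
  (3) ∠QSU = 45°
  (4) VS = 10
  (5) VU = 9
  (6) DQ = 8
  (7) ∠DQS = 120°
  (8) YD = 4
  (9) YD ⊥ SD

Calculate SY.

Step 1: By the law of cosines on triangle SQD: SD² = 7² + 8² − 2·7·8·cos(120°) = 169, so SD = 13.
Step 2: By the law of cosines on triangle SDY: SY² = 13² + 4² − 2·13·4·cos(90°) = 185, so SY = √185.

Therefore, the length of SY = √185.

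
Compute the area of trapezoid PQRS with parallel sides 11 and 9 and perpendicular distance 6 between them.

Area of a trapezoid = (base1 + base2) * height / 2
Area = (11 + 9) * 6 / 2
Area = 20 * 6 / 2
Area = 120 / 2
Area = 60

60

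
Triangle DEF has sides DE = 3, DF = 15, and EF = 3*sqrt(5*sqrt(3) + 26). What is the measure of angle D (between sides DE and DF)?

When all three sides of a triangle are known, the law of cosines can be rearranged to find any angle.
cos(C) = (a² + b² - c²) / (2ab) gives cos(D) = -sqrt(3)/2.
Taking the inverse cosine: D = 150°.

150°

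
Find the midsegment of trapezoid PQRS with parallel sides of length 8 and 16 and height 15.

The midsegment (median) of a trapezoid connects the midpoints of the non-parallel sides.
Its length is the average of the two bases: (8 + 16) / 2 = 12.

12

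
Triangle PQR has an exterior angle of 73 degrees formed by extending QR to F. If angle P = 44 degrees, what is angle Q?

The exterior angle theorem states that an exterior angle equals the sum of the two non-adjacent interior angles.
So 73 = 44 + angle Q, which gives angle Q = 73 - 44 = 29 degrees.

29 degrees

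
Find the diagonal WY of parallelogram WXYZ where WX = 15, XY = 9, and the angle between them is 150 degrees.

Using the law of cosines:
d^2 = 15^2 + 9^2 - 2(15)(9)cos(150 degrees)
d^2 = 225 + 81 - 270*-sqrt(3)/2
d^2 = 135*sqrt(3) + 306
d = 3*sqrt(15*sqrt(3) + 34)

3*sqrt(15*sqrt(3) + 34)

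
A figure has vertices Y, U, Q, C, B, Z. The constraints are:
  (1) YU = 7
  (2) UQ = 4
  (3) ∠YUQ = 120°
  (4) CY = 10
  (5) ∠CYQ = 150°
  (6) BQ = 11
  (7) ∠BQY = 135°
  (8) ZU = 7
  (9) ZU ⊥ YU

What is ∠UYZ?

Step 1: By the law of cosines on triangle YUZ: YZ² = 7² + 7² − 2·7·7·cos(90°) = 98, so YZ = 7·√2.
Step 2: By the inverse law of cosines on triangle UYZ: cos(∠UYZ) = (7² + (7·√2)² − 7²) / (2·7·7·√2) = 98/138.59 = 0.7071, so ∠UYZ = 45°.

Therefore, the measure of angle ∠UYZ = 45°.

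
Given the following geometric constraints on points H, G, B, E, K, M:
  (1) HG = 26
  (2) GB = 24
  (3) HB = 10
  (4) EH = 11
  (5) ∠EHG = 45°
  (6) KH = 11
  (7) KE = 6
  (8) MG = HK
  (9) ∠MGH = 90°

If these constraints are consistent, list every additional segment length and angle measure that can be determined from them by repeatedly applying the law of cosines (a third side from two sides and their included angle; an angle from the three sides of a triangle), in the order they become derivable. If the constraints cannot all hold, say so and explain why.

The constraints are consistent. Derivable facts, in order:
After 1 step:
- GE ≈ 19.81
- HM ≈ 28.23
- ∠BGH = 22.62°
- ∠BHG = 67.38°
- ∠EHK = 31.65°
- ∠EKH = 74.17°
- ∠GBH = 90°
- ∠HEK = 74.17°
After 2 steps:
- ∠EGH = 23.12°
- ∠GEH = 111.88°
- ∠GHM = 22.93°
- ∠GMH = 67.07°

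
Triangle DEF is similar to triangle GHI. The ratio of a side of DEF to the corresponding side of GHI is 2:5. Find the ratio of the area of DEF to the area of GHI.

Area ratio = (side ratio)^2 = (2/5)^2 = 4:25.

4:25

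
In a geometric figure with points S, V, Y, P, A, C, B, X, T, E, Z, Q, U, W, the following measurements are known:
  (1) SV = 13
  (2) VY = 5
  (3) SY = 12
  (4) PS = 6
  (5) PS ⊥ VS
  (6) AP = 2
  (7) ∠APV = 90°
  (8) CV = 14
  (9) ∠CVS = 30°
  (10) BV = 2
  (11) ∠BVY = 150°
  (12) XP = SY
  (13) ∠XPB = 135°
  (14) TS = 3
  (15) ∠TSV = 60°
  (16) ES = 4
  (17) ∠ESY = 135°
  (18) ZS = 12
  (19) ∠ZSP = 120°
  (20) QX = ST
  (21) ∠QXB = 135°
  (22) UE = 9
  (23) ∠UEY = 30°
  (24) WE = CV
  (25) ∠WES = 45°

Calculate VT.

Step 1: By the law of cosines on triangle VST: VT² = 13² + 3² − 2·13·3·cos(60°) = 139, so VT = √139.

Therefore, the length of VT = √139.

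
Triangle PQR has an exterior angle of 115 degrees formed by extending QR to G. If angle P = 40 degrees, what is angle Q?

The exterior angle theorem states that an exterior angle equals the sum of the two non-adjacent interior angles.
So 115 = 40 + angle Q, which gives angle Q = 115 - 40 = 75 degrees.

75 degrees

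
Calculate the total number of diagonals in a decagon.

Total line segments between 10 vertices = C(10,2) = 45.
Subtract the 10 sides: 45 - 10 = 35 diagonals.

35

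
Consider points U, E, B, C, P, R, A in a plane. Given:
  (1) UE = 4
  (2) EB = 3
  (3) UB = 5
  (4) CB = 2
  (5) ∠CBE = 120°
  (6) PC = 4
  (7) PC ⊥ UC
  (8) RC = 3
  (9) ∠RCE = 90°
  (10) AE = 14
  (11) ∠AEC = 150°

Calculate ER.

Step 1: By the law of cosines on triangle EBC: EC² = 3² + 2² − 2·3·2·cos(120°) = 19, so EC = √19.
Step 2: By the law of cosines on triangle ECR: ER² = √19² + 3² − 2·√19·3·cos(90°) = 28, so ER = 2·√7.

Therefore, the length of ER = 2·√7.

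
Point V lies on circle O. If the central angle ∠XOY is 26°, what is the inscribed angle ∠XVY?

An inscribed angle intercepts an arc from a point on the circle, while the central angle intercepts the same arc from the center.
The inscribed angle is always half the central angle: 26° / 2 = 13°.

13°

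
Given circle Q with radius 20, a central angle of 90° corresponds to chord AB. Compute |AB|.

Drop a perpendicular from the center to the chord, bisecting both the chord and the central angle.
Each half-chord = r sin(θ/2) = 20 sin(45°).
The full chord = 2 × 20 × sin(45°) = 20*sqrt(2).

20*sqrt(2)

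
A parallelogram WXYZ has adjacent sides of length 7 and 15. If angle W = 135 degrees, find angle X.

In a parallelogram, consecutive angles are supplementary (sum to 180°).
angle X = 180 - angle W
angle X = 180 - 135
angle X = 45 degrees

45 degrees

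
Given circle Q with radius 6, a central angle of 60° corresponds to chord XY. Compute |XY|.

Chord = 2(6) sin(30°) = 6

6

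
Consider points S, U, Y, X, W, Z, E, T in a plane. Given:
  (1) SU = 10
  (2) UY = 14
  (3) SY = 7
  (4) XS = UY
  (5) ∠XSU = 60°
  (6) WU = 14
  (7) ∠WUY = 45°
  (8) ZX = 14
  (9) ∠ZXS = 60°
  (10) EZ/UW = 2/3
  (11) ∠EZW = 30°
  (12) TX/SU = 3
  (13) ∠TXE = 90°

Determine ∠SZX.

From the given relations: XS = UY = 14.
Step 1: By the law of cosines on triangle ZXS: ZS² = 14² + 14² − 2·14·14·cos(60°) = 196, so ZS = 14.
Step 2: By the inverse law of cosines on triangle SZX: cos(∠SZX) = (14² + 14² − 14²) / (2·14·14) = 196/392 = 0.5, so ∠SZX = 60°.

Therefore, the measure of angle ∠SZX = 60°.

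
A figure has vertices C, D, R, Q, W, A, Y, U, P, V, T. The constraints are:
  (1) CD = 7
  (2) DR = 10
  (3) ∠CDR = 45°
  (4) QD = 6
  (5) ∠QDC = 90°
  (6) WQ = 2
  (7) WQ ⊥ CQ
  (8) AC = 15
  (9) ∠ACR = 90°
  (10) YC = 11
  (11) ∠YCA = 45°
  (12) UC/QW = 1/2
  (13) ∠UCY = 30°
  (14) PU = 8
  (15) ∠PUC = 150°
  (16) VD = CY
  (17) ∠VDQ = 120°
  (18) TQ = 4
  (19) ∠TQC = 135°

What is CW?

Step 1: By the law of cosines on triangle CDQ: CQ² = 7² + 6² − 2·7·6·cos(90°) = 85, so CQ = √85.
Step 2: By the law of cosines on triangle CQW: CW² = √85² + 2² − 2·√85·2·cos(90°) = 89, so CW = √89.

Therefore, the length of CW = √89.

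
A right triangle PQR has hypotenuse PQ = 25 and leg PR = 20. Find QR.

QR = sqrt(25^2 - 20^2) = sqrt(225) = 15

15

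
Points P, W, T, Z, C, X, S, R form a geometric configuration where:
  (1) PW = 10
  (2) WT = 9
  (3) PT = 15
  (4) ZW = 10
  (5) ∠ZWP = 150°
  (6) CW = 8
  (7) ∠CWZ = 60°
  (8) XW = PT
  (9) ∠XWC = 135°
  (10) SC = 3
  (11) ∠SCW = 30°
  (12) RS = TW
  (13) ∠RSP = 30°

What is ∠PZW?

Step 1: By the law of cosines on triangle ZWP: ZP² = 10² + 10² − 2·10·10·cos(150°) = 373.21, so ZP ≈ 19.32.
Step 2: By the inverse law of cosines on triangle PZW: cos(∠PZW) = (19.32² + 10² − 10²) / (2·19.32·10) = 373.21/386.37 = 0.9659, so ∠PZW = 15°.

Therefore, the measure of angle ∠PZW = 15°.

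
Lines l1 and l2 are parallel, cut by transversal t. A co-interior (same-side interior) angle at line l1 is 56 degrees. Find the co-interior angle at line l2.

Co-interior (same-side interior) angles are between the parallel lines on the same side of the transversal.
Unlike corresponding or alternate interior angles, they are supplementary rather than equal.
So the angle = 180 - 56 = 124 degrees.

124 degrees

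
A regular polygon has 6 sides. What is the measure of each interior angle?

Each interior angle of a regular n-gon is (n - 2) * 180 / n.
For n = 6: (6 - 2) * 180 / 6 = 720/6 = 120 degrees.

120 degrees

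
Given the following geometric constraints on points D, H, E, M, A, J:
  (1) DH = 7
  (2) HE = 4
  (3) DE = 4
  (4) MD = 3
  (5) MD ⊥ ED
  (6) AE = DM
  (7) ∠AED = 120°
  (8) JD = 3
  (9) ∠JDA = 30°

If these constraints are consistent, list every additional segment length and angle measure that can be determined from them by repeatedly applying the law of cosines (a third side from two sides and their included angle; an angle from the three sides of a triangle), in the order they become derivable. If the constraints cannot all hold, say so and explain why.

The constraints are consistent. Derivable facts, in order:
After 1 step:
- DA = √37
- EM = 5
- ∠DEH = 122.09°
- ∠DHE = 28.96°
- ∠EDH = 28.96°
After 2 steps:
- AJ ≈ 3.79
- ∠ADE = 25.28°
- ∠DAE = 34.72°
- ∠DEM = 36.87°
- ∠DME = 53.13°
After 3 steps:
- ∠AJD = 126.71°
- ∠DAJ = 23.29°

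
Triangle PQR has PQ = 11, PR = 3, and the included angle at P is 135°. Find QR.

Law of cosines: QR^2 = 11^2 + 3^2 - 2(11)(3)cos(135°) = 33*sqrt(2) + 130, so QR = sqrt(33*sqrt(2) + 130).

sqrt(33*sqrt(2) + 130)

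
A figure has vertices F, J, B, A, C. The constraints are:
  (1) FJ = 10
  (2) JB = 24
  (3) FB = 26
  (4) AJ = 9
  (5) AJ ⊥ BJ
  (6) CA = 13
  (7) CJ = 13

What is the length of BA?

Step 1: By the law of cosines on triangle BJA: BA² = 24² + 9² − 2·24·9·cos(90°) = 657, so BA = 3·√73.

Therefore, the length of BA = 3·√73.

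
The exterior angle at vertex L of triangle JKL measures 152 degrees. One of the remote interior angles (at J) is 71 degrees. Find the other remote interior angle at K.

The exterior angle theorem states that an exterior angle equals the sum of the two non-adjacent interior angles.
So 152 = 71 + angle K, which gives angle K = 152 - 71 = 81 degrees.

81 degrees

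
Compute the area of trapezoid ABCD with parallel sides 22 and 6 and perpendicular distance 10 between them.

A trapezoid's area equals the midsegment times the height.
The midsegment is (22 + 6) / 2 = 14.
Area = 14 * 10 = 140.

140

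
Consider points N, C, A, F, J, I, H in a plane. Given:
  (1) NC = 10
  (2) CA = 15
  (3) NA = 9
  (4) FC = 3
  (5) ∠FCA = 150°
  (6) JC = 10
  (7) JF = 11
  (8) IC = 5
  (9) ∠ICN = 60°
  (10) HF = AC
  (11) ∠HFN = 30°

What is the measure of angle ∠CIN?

Step 1: By the law of cosines on triangle ICN: IN² = 5² + 10² − 2·5·10·cos(60°) = 75, so IN = 5·√3.
Step 2: By the inverse law of cosines on triangle CIN: cos(∠CIN) = (5² + (5·√3)² − 10²) / (2·5·5·√3) = 0/86.6 = 0, so ∠CIN = 90°.

Therefore, the measure of angle ∠CIN = 90°.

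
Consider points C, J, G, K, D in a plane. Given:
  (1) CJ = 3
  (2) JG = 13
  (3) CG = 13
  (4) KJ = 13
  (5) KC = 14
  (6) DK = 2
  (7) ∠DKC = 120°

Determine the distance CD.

Step 1: By the law of cosines on triangle CKD: CD² = 14² + 2² − 2·14·2·cos(120°) = 228, so CD = 2·√57.

Therefore, the length of CD = 2·√57.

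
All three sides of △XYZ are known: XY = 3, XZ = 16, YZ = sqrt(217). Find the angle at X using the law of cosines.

By the inverse law of cosines: cos(X) = (XY² + XZ² - YZ²) / (2 × XY × XZ)
cos(X) = (3² + 16² - (sqrt(217))²) / (2 × 3 × 16)
cos(X) = (9 + 256 - (217)) / 96
cos(X) = 1/2
X = arccos(1/2) = 60°

60°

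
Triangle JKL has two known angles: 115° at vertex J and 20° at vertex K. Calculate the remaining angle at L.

angle L = 180 - 115 - 20 = 45 degrees.

45 degrees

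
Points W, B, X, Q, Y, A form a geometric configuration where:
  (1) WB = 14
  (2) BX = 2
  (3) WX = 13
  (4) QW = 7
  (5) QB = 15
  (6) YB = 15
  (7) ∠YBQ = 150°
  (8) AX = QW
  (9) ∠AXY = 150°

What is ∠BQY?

Step 1: By the law of cosines on triangle QBY: QY² = 15² + 15² − 2·15·15·cos(150°) = 839.71, so QY ≈ 28.98.
Step 2: By the inverse law of cosines on triangle BQY: cos(∠BQY) = (15² + 28.98² − 15²) / (2·15·28.98) = 839.71/869.33 = 0.9659, so ∠BQY = 15°.

Therefore, the measure of angle ∠BQY = 15°.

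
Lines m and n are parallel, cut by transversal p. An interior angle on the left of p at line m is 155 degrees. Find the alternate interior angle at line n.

Alternate interior angles are equal: 155 degrees.

155 degrees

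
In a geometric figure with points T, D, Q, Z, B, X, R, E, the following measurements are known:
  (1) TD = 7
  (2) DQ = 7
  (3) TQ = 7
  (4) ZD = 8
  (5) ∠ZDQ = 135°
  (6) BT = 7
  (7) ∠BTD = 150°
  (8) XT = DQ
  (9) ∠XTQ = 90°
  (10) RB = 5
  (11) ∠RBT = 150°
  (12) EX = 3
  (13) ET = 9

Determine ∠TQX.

From the given relations: XT = DQ = 7.
Step 1: By the law of cosines on triangle QTX: QX² = 7² + 7² − 2·7·7·cos(90°) = 98, so QX = 7·√2.
Step 2: By the inverse law of cosines on triangle TQX: cos(∠TQX) = (7² + (7·√2)² − 7²) / (2·7·7·√2) = 98/138.59 = 0.7071, so ∠TQX = 45°.

Therefore, the measure of angle ∠TQX = 45°.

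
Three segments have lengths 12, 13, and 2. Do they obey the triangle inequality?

For three segments to close into a triangle, no single side can be as long as the other two combined.
The longest side is 13, and 2 + 12 = 14 > 13.
A triangle can be formed.

Yes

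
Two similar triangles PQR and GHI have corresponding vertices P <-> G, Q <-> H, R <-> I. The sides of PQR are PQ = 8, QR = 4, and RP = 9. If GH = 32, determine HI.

Similar triangles have proportional sides. Setting up the proportion:
GH / PQ = HI / QR
32 / 8 = HI / 4
HI = 4 * 32 / 8 = 16.

16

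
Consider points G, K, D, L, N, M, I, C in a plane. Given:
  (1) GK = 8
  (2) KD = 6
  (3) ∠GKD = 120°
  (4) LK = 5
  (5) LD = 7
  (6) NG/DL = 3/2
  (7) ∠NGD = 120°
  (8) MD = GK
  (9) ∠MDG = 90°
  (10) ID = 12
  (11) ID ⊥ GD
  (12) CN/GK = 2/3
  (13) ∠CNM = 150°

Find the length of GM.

From the given relations: MD = GK = 8.
Step 1: By the law of cosines on triangle GKD: GD² = 8² + 6² − 2·8·6·cos(120°) = 148, so GD = 2·√37.
Step 2: By the law of cosines on triangle GDM: GM² = (2·√37)² + 8² − 2·2·√37·8·cos(90°) = 212, so GM = 2·√53.

Therefore, the length of GM = 2·√53.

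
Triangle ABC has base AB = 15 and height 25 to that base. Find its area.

A triangle's area is half the area of a rectangle with the same base and height.
Area = (1/2) * 15 * 25 = 375/2.

375/2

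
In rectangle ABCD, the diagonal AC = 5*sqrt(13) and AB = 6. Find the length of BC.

The diagonal of a rectangle forms a right triangle with the two sides.
Rearranging the Pythagorean theorem: missing side = sqrt(d^2 - known^2).
= sqrt(325 - 36) = sqrt(289) = 17.

17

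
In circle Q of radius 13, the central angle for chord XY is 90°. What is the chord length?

Drop a perpendicular from the center to the chord, bisecting both the chord and the central angle.
Each half-chord = r sin(θ/2) = 13 sin(45°).
The full chord = 2 × 13 × sin(45°) = 13*sqrt(2).

13*sqrt(2)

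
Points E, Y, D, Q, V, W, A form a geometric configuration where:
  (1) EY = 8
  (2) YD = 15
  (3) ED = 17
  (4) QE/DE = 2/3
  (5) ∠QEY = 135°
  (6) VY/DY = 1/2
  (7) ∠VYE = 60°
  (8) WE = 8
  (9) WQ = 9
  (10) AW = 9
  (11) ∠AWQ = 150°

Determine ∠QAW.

Step 1: By the law of cosines on triangle AWQ: AQ² = 9² + 9² − 2·9·9·cos(150°) = 302.3, so AQ ≈ 17.39.
Step 2: By the inverse law of cosines on triangle QAW: cos(∠QAW) = (17.39² + 9² − 9²) / (2·17.39·9) = 302.3/312.96 = 0.9659, so ∠QAW = 15°.

Therefore, the measure of angle ∠QAW = 15°.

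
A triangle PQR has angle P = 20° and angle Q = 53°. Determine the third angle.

The interior angles sum to 180°: angle R = 180 - 20 - 53 = 107°.
The triangle is obtuse (angles 20°, 53°, 107°).

107 degrees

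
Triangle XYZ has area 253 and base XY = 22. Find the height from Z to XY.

Rearranging the area formula Area = (1/2) * base * height:
height = 2 * Area / base = 2 * 253 / 22 = 23.

23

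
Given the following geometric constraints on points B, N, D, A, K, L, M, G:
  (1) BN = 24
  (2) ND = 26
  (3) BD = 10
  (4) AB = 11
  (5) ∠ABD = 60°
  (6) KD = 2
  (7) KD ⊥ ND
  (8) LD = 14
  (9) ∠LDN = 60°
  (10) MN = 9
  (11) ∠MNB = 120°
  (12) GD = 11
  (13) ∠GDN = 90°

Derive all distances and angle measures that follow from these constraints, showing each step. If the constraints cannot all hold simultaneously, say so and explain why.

The constraints are consistent.

Step 1: From BN = 24, NM = 9, and ∠BNM = 120°, by the law of cosines:
  BM² = BN² + NM² - 2·BN·NM·cos(120°) = 576 + 81 + 216 = 873
  BM = 3·√97

Step 2: From ND = 26, DK = 2, and ∠NDK = 90°, by the law of cosines:
  NK² = ND² + DK² - 2·ND·DK·cos(90°) = 676 + 4 - 0 = 680
  NK = 2·√170

Step 3: From ND = 26, DL = 14, and ∠NDL = 60°, by the law of cosines:
  NL² = ND² + DL² - 2·ND·DL·cos(60°) = 676 + 196 - 364 = 508
  NL = 2·√127

Step 4: From ND = 26, DG = 11, and ∠NDG = 90°, by the law of cosines:
  NG² = ND² + DG² - 2·ND·DG·cos(90°) = 676 + 121 - 0 = 797
  NG ≈ 28.23

Step 5: From DB = 10, BA = 11, and ∠DBA = 60°, by the law of cosines:
  DA² = DB² + BA² - 2·DB·BA·cos(60°) = 100 + 121 - 110 = 111
  DA = √111

Step 6: From BD = 10, BN = 24, DN = 26, by the inverse law of cosines:
  cos(∠DBN) = (BD² + BN² - DN²) / (2·BD·BN)
  ∠DBN = 90°

Step 7: From NB = 24, ND = 26, BD = 10, by the inverse law of cosines:
  cos(∠BND) = (NB² + ND² - BD²) / (2·NB·ND)
  ∠BND = 22.62°

Step 8: From DB = 10, DN = 26, BN = 24, by the inverse law of cosines:
  cos(∠BDN) = (DB² + DN² - BN²) / (2·DB·DN)
  ∠BDN = 67.38°

Step 9: From BM = 3·√97, BN = 24, MN = 9, by the inverse law of cosines:
  cos(∠MBN) = (BM² + BN² - MN²) / (2·BM·BN)
  ∠MBN = 15.3°

Step 10: From ND = 26, NG = 28.23, DG = 11, by the inverse law of cosines:
  cos(∠DNG) = (ND² + NG² - DG²) / (2·ND·NG)
  ∠DNG = 22.93°

Step 11: From ND = 26, NK = 2·√170, DK = 2, by the inverse law of cosines:
  cos(∠DNK) = (ND² + NK² - DK²) / (2·ND·NK)
  ∠DNK = 4.4°

Step 12: From ND = 26, NL = 2·√127, DL = 14, by the inverse law of cosines:
  cos(∠DNL) = (ND² + NL² - DL²) / (2·ND·NL)
  ∠DNL = 32.54°

Step 13: From DA = √111, DB = 10, AB = 11, by the inverse law of cosines:
  cos(∠ADB) = (DA² + DB² - AB²) / (2·DA·DB)
  ∠ADB = 64.72°

Step 14: From AB = 11, AD = √111, BD = 10, by the inverse law of cosines:
  cos(∠BAD) = (AB² + AD² - BD²) / (2·AB·AD)
  ∠BAD = 55.28°

Step 15: From KD = 2, KN = 2·√170, DN = 26, by the inverse law of cosines:
  cos(∠DKN) = (KD² + KN² - DN²) / (2·KD·KN)
  ∠DKN = 85.6°

Step 16: From LD = 14, LN = 2·√127, DN = 26, by the inverse law of cosines:
  cos(∠DLN) = (LD² + LN² - DN²) / (2·LD·LN)
  ∠DLN = 87.46°

Step 17: From MB = 3·√97, MN = 9, BN = 24, by the inverse law of cosines:
  cos(∠BMN) = (MB² + MN² - BN²) / (2·MB·MN)
  ∠BMN = 44.7°

Step 18: From GD = 11, GN = 28.23, DN = 26, by the inverse law of cosines:
  cos(∠DGN) = (GD² + GN² - DN²) / (2·GD·GN)
  ∠DGN = 67.07°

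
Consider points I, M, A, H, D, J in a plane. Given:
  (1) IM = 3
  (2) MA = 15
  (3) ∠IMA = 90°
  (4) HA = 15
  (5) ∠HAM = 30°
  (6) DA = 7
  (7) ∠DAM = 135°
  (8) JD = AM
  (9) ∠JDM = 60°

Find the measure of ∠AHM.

Step 1: By the law of cosines on triangle HAM: HM² = 15² + 15² − 2·15·15·cos(30°) = 60.29, so HM ≈ 7.76.
Step 2: By the inverse law of cosines on triangle AHM: cos(∠AHM) = (15² + 7.76² − 15²) / (2·15·7.76) = 60.29/232.94 = 0.2588, so ∠AHM = 75°.

Therefore, the measure of angle ∠AHM = 75°.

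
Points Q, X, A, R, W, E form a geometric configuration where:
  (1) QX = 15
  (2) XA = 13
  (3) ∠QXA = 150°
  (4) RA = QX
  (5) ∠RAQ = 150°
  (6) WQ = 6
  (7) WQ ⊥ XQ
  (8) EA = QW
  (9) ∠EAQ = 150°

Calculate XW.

Step 1: By the law of cosines on triangle XQW: XW² = 15² + 6² − 2·15·6·cos(90°) = 261, so XW = 3·√29.

Therefore, the length of XW = 3·√29.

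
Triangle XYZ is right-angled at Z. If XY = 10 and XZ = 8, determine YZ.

Rearranging the Pythagorean theorem to solve for the unknown leg:
leg^2 = hypotenuse^2 - known_leg^2 = 100 - 64 = 36
leg = sqrt(36) = 6.

6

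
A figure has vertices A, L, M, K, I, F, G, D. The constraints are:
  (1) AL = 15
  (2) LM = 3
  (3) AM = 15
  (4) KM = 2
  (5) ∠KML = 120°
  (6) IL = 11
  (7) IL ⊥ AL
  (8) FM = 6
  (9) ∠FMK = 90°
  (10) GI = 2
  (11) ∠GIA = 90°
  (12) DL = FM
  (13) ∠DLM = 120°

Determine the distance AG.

Step 1: By the law of cosines on triangle ALI: AI² = 15² + 11² − 2·15·11·cos(90°) = 346, so AI ≈ 18.6.
Step 2: By the law of cosines on triangle AIG: AG² = 18.6² + 2² − 2·18.6·2·cos(90°) = 350, so AG = 5·√14.

Therefore, the length of AG = 5·√14.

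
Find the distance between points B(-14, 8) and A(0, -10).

d = sqrt((14)^2 + (-18)^2) = sqrt(520) = 2*sqrt(130)

2*sqrt(130)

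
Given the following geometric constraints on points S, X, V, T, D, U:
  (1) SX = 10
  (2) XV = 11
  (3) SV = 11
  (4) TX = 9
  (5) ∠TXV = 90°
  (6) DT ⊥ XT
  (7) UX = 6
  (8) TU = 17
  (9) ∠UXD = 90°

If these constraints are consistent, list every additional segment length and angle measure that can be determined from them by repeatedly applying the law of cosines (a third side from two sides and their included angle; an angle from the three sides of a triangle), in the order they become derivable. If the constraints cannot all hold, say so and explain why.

These constraints are not satisfiable: by the triangle inequality in triangle XTU, (4) TX = 9 and (7) UX = 6 force TU ≤ 9 + 6 = 15, but (8) says TU = 17. No planar figure meets all of them, so nothing further can be derived.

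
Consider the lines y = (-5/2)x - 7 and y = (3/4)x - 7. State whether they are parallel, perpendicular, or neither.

Slope of line 1: m1 = -5/2
Slope of line 2: m2 = 3/4
For parallel lines we need equal slopes: -5/2 != 3/4.
For perpendicular lines we need m1*m2 = -1: (-5/2)(3/4) = -15/8 != -1.
Since neither condition holds, the lines are neither parallel nor perpendicular.

Neither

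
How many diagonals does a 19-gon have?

The number of diagonals in an n-gon is n(n - 3)/2.
For n = 19: 19(19 - 3)/2 = 19 × 16 / 2 = 152.

152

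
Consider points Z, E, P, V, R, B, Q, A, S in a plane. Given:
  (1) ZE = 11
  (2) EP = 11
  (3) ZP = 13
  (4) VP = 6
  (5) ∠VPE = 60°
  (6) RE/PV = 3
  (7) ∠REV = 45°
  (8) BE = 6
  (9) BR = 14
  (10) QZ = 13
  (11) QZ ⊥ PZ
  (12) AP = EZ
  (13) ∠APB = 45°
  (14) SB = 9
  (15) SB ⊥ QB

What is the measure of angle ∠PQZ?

Step 1: By the law of cosines on triangle QZP: QP² = 13² + 13² − 2·13·13·cos(90°) = 338, so QP = 13·√2.
Step 2: By the inverse law of cosines on triangle PQZ: cos(∠PQZ) = ((13·√2)² + 13² − 13²) / (2·13·√2·13) = 338/478 = 0.7071, so ∠PQZ = 45°.

Therefore, the measure of angle ∠PQZ = 45°.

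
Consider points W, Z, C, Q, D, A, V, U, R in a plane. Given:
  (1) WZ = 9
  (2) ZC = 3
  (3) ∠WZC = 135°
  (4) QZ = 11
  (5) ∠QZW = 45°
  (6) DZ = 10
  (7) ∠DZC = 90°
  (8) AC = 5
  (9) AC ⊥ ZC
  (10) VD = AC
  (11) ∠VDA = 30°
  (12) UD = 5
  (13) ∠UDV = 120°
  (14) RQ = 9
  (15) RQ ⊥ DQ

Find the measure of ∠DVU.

From the given relations: VD = AC = 5.
Step 1: By the law of cosines on triangle VDU: VU² = 5² + 5² − 2·5·5·cos(120°) = 75, so VU = 5·√3.
Step 2: By the inverse law of cosines on triangle DVU: cos(∠DVU) = (5² + (5·√3)² − 5²) / (2·5·5·√3) = 75/86.6 = 0.866, so ∠DVU = 30°.

Therefore, the measure of angle ∠DVU = 30°.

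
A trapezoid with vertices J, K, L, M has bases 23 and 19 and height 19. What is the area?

Area of a trapezoid = (base1 + base2) * height / 2
Area = (23 + 19) * 19 / 2
Area = 42 * 19 / 2
Area = 798 / 2
Area = 399

399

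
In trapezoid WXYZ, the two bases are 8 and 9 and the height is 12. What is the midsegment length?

midsegment = (8 + 9) / 2 = 17 / 2 = 17/2

17/2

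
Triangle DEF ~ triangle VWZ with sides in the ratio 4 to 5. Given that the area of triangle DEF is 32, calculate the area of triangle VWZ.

The ratio of areas of similar triangles = (side ratio)^2.
Side ratio = 4:5, so area ratio = 16:25.
Area of VWZ / Area of DEF = 25/16
Area of VWZ = 32 * 25/16 = 50

50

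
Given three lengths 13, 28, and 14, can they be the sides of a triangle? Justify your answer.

Check the triangle inequality: 13 + 14 = 27 ≤ 28.
Since the sum of two sides does not exceed the third, no triangle can be formed.

No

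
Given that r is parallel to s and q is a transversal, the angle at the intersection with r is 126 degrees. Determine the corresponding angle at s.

Corresponding angles formed by parallel lines and a transversal are equal.
The given angle is 126 degrees.
The corresponding angle = 126 degrees.

126 degrees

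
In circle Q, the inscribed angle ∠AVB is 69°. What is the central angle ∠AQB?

Central angle = 2 × 69° = 138° (inscribed angle theorem).

138°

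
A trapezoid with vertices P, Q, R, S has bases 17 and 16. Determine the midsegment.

midsegment = (17 + 16) / 2 = 33 / 2 = 33/2

33/2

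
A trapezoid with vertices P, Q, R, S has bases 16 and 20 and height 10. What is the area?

A trapezoid's area equals the midsegment times the height.
The midsegment is (16 + 20) / 2 = 18.
Area = 18 * 10 = 180.

180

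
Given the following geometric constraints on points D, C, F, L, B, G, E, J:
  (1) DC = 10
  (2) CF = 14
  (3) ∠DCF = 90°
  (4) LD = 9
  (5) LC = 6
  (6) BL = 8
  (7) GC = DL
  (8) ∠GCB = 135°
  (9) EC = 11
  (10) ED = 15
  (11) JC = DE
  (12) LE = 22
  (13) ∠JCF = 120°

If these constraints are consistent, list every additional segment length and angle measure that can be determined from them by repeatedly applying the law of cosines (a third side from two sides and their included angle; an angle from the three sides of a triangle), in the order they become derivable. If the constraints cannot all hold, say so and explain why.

These constraints are not satisfiable: by the triangle inequality in triangle CLE, (5) LC = 6 and (9) EC = 11 force LE ≤ 6 + 11 = 17, but (12) says LE = 22. No planar figure meets all of them, so nothing further can be derived.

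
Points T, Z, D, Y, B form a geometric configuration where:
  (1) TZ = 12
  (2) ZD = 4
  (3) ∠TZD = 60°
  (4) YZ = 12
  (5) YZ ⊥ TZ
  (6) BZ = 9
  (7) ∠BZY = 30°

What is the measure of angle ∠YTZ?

Step 1: By the law of cosines on triangle TZY: TY² = 12² + 12² − 2·12·12·cos(90°) = 288, so TY = 12·√2.
Step 2: By the inverse law of cosines on triangle YTZ: cos(∠YTZ) = ((12·√2)² + 12² − 12²) / (2·12·√2·12) = 288/407.29 = 0.7071, so ∠YTZ = 45°.

Therefore, the measure of angle ∠YTZ = 45°.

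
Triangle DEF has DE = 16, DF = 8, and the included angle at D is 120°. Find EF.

Law of cosines: EF^2 = 16^2 + 8^2 - 2(16)(8)cos(120°) = 448, so EF = 8*sqrt(7).

8*sqrt(7)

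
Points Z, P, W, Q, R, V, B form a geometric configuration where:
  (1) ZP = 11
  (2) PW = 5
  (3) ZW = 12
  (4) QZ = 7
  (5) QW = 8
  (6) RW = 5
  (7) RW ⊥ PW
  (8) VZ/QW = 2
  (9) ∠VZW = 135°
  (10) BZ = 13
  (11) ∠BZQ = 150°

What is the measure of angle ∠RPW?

Step 1: By the law of cosines on triangle PWR: PR² = 5² + 5² − 2·5·5·cos(90°) = 50, so PR = 5·√2.
Step 2: By the inverse law of cosines on triangle RPW: cos(∠RPW) = ((5·√2)² + 5² − 5²) / (2·5·√2·5) = 50/70.71 = 0.7071, so ∠RPW = 45°.

Therefore, the measure of angle ∠RPW = 45°.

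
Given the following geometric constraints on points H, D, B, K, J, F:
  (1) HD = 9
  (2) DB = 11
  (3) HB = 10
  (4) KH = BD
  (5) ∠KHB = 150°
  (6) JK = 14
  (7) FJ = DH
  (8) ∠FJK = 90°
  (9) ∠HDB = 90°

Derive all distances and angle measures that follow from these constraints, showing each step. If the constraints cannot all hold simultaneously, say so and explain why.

These constraints are not satisfiable: (1), (2) and (3) fix all three sides of triangle HDB, so by the law of cosines cos(∠HDB) = (9² + 11² − 10²) / (2·9·11) = 0.5152, i.e. ∠HDB ≈ 58.99°, which contradicts (9) ∠HDB = 90°. No planar figure meets all of them, so nothing further can be derived.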